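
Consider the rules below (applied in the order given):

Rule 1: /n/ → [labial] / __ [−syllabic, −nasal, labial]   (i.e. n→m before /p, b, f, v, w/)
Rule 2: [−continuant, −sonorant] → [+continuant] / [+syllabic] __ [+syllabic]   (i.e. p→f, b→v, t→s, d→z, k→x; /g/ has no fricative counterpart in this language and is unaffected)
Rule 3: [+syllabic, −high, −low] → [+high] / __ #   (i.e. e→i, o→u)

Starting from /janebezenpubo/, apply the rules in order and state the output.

Rule 1 (nasal place assimilation): /n/ precedes the labial consonant /p/, so it assimilates in place to [m]. /janebezenpubo/ → janebezempubo.
Rule 2 (intervocalic spirantization): /b/ is a stop between vowels /e/ and /e/, so it spirantizes to the fricative [v]. /b/ is a stop between vowels /u/ and /o/, so it spirantizes to the fricative [v]. /janebezempubo/ → janevezempuvo.
Rule 3 (final vowel raising): /o/ is a mid vowel in word-final position, so it raises to [u]. /janevezempuvo/ → janevezempuvu.

janevezempuvu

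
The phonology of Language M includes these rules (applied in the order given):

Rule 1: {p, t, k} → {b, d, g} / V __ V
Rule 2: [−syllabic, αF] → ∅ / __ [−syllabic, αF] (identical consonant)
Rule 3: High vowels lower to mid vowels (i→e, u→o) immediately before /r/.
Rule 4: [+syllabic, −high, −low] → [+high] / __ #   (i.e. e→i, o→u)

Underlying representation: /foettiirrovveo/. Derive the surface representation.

Rule 1 (intervocalic voicing): no segment meets the environment; /foettiirrovveo/ is unchanged.
Rule 2 (degemination): /tt/ is a geminate; the first /t/ deletes. /rr/ is a geminate; the first /r/ deletes. /vv/ is a geminate; the first /v/ deletes. /foettiirrovveo/ → foetiiroveo.
Rule 3 (pre-rhotic lowering): /i/ is a high vowel immediately before /r/, so it lowers to [e]. /foetiiroveo/ → foetieroveo.
Rule 4 (final vowel raising): /o/ is a mid vowel in word-final position, so it raises to [u]. /foetieroveo/ → foetieroveu.

foetieroveu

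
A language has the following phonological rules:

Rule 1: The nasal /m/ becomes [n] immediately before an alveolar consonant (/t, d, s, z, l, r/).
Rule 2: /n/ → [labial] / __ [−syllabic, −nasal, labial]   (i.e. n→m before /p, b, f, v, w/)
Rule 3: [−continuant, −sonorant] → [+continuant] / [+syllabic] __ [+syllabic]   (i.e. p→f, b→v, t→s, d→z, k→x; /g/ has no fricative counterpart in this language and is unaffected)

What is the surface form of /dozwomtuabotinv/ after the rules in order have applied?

dozwontuavosimv

Rule 1 (nasal place assimilation): /m/ precedes the alveolar consonant /t/, so it assimilates in place to [n]. /dozwomtuabotinv/ → dozwontuabotinv.
Rule 2 (nasal place assimilation): /n/ precedes the labial consonant /v/, so it assimilates in place to [m]. /dozwontuabotinv/ → dozwontuabotimv.
Rule 3 (intervocalic spirantization): /b/ is a stop between vowels /a/ and /o/, so it spirantizes to the fricative [v]. /t/ is a stop between vowels /o/ and /i/, so it spirantizes to the fricative [s]. /dozwontuabotimv/ → dozwontuavosimv.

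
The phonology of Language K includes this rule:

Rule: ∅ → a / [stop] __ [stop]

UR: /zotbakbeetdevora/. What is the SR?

/t/ and /b/ form a stop–stop cluster, so [a] is inserted between them.
/k/ and /b/ form a stop–stop cluster, so [a] is inserted between them.
/t/ and /d/ form a stop–stop cluster, so [a] is inserted between them.
Surface form: [zotabakabeetadevora].

zotabakabeetadevora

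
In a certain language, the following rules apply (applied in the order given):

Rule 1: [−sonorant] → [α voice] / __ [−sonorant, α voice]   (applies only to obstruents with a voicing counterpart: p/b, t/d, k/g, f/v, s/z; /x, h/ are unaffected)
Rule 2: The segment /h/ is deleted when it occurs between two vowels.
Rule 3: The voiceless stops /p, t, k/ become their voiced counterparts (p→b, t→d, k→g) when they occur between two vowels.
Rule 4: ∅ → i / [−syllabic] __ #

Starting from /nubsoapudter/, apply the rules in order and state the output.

nupsoabutteri

Rule 1 (regressive voicing assimilation): /b/ precedes the voiceless obstruent /s/, so it devoices to [p] by assimilation. /d/ precedes the voiceless obstruent /t/, so it devoices to [t] by assimilation. /nubsoapudter/ → nupsoaputter.
Rule 2 (intervocalic h-deletion): no segment meets the environment; /nupsoaputter/ is unchanged.
Rule 3 (intervocalic voicing): /p/ is a voiceless stop between vowels /a/ and /u/, so it voices to [b]. /nupsoaputter/ → nupsoabutter.
Rule 4 (final i-epenthesis): the form ends in the consonant /r/, so [i] is inserted word-finally. /nupsoabutter/ → nupsoabutteri.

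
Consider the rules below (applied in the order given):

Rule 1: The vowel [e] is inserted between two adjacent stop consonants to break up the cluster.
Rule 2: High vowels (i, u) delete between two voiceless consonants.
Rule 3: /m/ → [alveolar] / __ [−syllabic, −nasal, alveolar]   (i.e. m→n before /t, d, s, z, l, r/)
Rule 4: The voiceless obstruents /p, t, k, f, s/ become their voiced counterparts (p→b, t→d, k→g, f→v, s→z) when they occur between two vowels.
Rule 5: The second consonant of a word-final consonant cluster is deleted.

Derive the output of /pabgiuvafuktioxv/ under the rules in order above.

Rule 1 (stop-cluster e-epenthesis): /b/ and /g/ form a stop–stop cluster, so [e] is inserted between them. /k/ and /t/ form a stop–stop cluster, so [e] is inserted between them. /pabgiuvafuktioxv/ → pabegiuvafuketioxv.
Rule 2 (high vowel syncope): /u/ is a high vowel flanked by voiceless consonants /f/ and /k/, so it deletes. /pabegiuvafuketioxv/ → pabegiuvafketioxv.
Rule 3 (nasal place assimilation): no segment meets the environment; /pabegiuvafketioxv/ is unchanged.
Rule 4 (intervocalic voicing): /t/ is a voiceless obstruent between vowels /e/ and /i/, so it voices to [d]. /pabegiuvafketioxv/ → pabegiuvafkedioxv.
Rule 5 (final cluster simplification): /v/ is the second consonant of a word-final cluster /xv/, so it deletes. /pabegiuvafkedioxv/ → pabegiuvafkediox.

pabegiuvafkediox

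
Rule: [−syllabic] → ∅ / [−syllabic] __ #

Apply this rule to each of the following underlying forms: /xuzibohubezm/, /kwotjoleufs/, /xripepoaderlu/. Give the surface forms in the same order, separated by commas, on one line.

xuzibohubez, kwotjoleuf, xripepoaderlu

/xuzibohubezm/: /m/ is the second consonant of a word-final cluster /zm/, so it deletes. → [xuzibohubez].
/kwotjoleufs/: /s/ is the second consonant of a word-final cluster /fs/, so it deletes. → [kwotjoleuf].
/xripepoaderlu/: the rule's environment is not met; surfaces unchanged as [xripepoaderlu].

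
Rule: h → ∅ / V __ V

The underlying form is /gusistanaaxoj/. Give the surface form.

gusistanaaxoj

No segment of /gusistanaaxoj/ meets the structural description of the rule, so the form surfaces unchanged.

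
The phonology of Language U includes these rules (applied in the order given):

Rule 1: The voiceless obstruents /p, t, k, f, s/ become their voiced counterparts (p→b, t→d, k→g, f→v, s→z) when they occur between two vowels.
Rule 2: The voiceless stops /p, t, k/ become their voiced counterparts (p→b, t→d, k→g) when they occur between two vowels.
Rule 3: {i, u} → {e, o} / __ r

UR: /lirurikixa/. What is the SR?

lerorigixa

Rule 1 (intervocalic voicing): /k/ is a voiceless obstruent between vowels /i/ and /i/, so it voices to [g]. /lirurikixa/ → lirurigixa.
Rule 2 (intervocalic voicing): no segment meets the environment; /lirurigixa/ is unchanged.
Rule 3 (pre-rhotic lowering): /i/ is a high vowel immediately before /r/, so it lowers to [e]. /u/ is a high vowel immediately before /r/, so it lowers to [o]. /lirurigixa/ → lerorigixa.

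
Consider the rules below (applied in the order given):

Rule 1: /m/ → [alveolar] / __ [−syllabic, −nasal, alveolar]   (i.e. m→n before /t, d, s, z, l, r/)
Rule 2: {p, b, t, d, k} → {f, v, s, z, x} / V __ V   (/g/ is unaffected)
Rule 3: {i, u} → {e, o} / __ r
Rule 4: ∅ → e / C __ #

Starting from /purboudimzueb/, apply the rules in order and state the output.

Rule 1 (nasal place assimilation): /m/ precedes the alveolar consonant /z/, so it assimilates in place to [n]. /purboudimzueb/ → purboudinzueb.
Rule 2 (intervocalic spirantization): /d/ is a stop between vowels /u/ and /i/, so it spirantizes to the fricative [z]. /purboudinzueb/ → purbouzinzueb.
Rule 3 (pre-rhotic lowering): /u/ is a high vowel immediately before /r/, so it lowers to [o]. /purbouzinzueb/ → porbouzinzueb.
Rule 4 (final e-epenthesis): the form ends in the consonant /b/, so [e] is inserted word-finally. /porbouzinzueb/ → porbouzinzuebe.

porbouzinzuebe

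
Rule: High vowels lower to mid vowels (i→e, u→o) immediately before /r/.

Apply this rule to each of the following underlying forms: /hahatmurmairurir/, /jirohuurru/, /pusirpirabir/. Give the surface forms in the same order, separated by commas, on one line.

/hahatmurmairurir/: /u/ is a high vowel immediately before /r/, so it lowers to [o]. /i/ is a high vowel immediately before /r/, so it lowers to [e]. /u/ is a high vowel immediately before /r/, so it lowers to [o]. /i/ is a high vowel immediately before /r/, so it lowers to [e]. → [hahatmormaerorer].
/jirohuurru/: /i/ is a high vowel immediately before /r/, so it lowers to [e]. /u/ is a high vowel immediately before /r/, so it lowers to [o]. → [jerohuorru].
/pusirpirabir/: /i/ is a high vowel immediately before /r/, so it lowers to [e]. /i/ is a high vowel immediately before /r/, so it lowers to [e]. /i/ is a high vowel immediately before /r/, so it lowers to [e]. → [puserperaber].

hahatmormaerorer, jerohuorru, puserperaber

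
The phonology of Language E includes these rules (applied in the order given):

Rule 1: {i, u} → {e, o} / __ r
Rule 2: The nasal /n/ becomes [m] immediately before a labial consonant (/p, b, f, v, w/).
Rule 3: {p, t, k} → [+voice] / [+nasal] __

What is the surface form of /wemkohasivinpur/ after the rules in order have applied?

Rule 1 (pre-rhotic lowering): /u/ is a high vowel immediately before /r/, so it lowers to [o]. /wemkohasivinpur/ → wemkohasivinpor.
Rule 2 (nasal place assimilation): /n/ precedes the labial consonant /p/, so it assimilates in place to [m]. /wemkohasivinpor/ → wemkohasivimpor.
Rule 3 (post-nasal voicing): /k/ is a voiceless stop immediately after the nasal /m/, so it voices to [g]. /p/ is a voiceless stop immediately after the nasal /m/, so it voices to [b]. /wemkohasivimpor/ → wemgohasivimbor.

wemgohasivimbor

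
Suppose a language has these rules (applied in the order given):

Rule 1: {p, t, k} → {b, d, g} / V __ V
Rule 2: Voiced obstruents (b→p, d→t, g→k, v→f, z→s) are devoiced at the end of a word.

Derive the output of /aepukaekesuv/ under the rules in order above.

aebugaegesuf

Rule 1 (intervocalic voicing): /p/ is a voiceless stop between vowels /e/ and /u/, so it voices to [b]. /k/ is a voiceless stop between vowels /u/ and /a/, so it voices to [g]. /k/ is a voiceless stop between vowels /e/ and /e/, so it voices to [g]. /aepukaekesuv/ → aebugaegesuv.
Rule 2 (final devoicing): /v/ is a voiced obstruent in word-final position, so it devoices to [f]. /aebugaegesuv/ → aebugaegesuf.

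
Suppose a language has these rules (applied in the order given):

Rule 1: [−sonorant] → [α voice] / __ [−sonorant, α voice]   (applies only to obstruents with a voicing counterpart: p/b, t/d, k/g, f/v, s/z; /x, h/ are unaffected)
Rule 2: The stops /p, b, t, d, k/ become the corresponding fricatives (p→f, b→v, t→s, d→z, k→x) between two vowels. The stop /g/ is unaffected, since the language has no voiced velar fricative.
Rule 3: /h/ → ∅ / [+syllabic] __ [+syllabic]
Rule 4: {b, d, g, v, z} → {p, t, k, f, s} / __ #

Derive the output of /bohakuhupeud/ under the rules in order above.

boaxuufeut

Rule 1 (regressive voicing assimilation): no segment meets the environment; /bohakuhupeud/ is unchanged.
Rule 2 (intervocalic spirantization): /k/ is a stop between vowels /a/ and /u/, so it spirantizes to the fricative [x]. /p/ is a stop between vowels /u/ and /e/, so it spirantizes to the fricative [f]. /bohakuhupeud/ → bohaxuhufeud.
Rule 3 (intervocalic h-deletion): /h/ occurs between vowels /o/ and /a/, so it deletes. /h/ occurs between vowels /u/ and /u/, so it deletes. /bohaxuhufeud/ → boaxuufeud.
Rule 4 (final devoicing): /d/ is a voiced obstruent in word-final position, so it devoices to [t]. /boaxuufeud/ → boaxuufeut.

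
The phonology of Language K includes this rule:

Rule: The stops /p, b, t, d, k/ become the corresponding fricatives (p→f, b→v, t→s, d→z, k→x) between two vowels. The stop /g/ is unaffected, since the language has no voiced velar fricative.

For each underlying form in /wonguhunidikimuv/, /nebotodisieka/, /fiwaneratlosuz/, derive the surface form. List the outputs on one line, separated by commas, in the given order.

/wonguhunidikimuv/: /d/ is a stop between vowels /i/ and /i/, so it spirantizes to the fricative [z]. /k/ is a stop between vowels /i/ and /i/, so it spirantizes to the fricative [x]. → [wonguhuniziximuv].
/nebotodisieka/: /b/ is a stop between vowels /e/ and /o/, so it spirantizes to the fricative [v]. /t/ is a stop between vowels /o/ and /o/, so it spirantizes to the fricative [s]. /d/ is a stop between vowels /o/ and /i/, so it spirantizes to the fricative [z]. /k/ is a stop between vowels /e/ and /a/, so it spirantizes to the fricative [x]. → [nevosozisiexa].
/fiwaneratlosuz/: the rule's environment is not met; surfaces unchanged as [fiwaneratlosuz].

wonguhuniziximuv, nevosozisiexa, fiwaneratlosuz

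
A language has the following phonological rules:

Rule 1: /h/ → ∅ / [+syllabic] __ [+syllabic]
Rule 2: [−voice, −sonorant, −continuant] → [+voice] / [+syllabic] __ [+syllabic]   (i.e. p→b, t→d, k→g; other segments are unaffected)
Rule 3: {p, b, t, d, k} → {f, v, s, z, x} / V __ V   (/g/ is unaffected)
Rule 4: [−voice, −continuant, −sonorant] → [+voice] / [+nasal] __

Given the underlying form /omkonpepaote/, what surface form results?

Rule 1 (intervocalic h-deletion): no segment meets the environment; /omkonpepaote/ is unchanged.
Rule 2 (intervocalic voicing): /p/ is a voiceless stop between vowels /e/ and /a/, so it voices to [b]. /t/ is a voiceless stop between vowels /o/ and /e/, so it voices to [d]. /omkonpepaote/ → omkonpebaode.
Rule 3 (intervocalic spirantization): /b/ is a stop between vowels /e/ and /a/, so it spirantizes to the fricative [v]. /d/ is a stop between vowels /o/ and /e/, so it spirantizes to the fricative [z]. /omkonpebaode/ → omkonpevaoze.
Rule 4 (post-nasal voicing): /k/ is a voiceless stop immediately after the nasal /m/, so it voices to [g]. /p/ is a voiceless stop immediately after the nasal /n/, so it voices to [b]. /omkonpevaoze/ → omgonbevaoze.

omgonbevaoze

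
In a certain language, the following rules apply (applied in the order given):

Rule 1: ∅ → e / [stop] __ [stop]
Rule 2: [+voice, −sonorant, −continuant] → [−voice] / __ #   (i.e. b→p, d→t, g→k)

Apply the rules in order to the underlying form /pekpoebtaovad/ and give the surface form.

pekepoebetaovat

Rule 1 (stop-cluster e-epenthesis): /k/ and /p/ form a stop–stop cluster, so [e] is inserted between them. /b/ and /t/ form a stop–stop cluster, so [e] is inserted between them. /pekpoebtaovad/ → pekepoebetaovad.
Rule 2 (final devoicing): /d/ is a voiced stop in word-final position, so it devoices to [t]. /pekepoebetaovad/ → pekepoebetaovat.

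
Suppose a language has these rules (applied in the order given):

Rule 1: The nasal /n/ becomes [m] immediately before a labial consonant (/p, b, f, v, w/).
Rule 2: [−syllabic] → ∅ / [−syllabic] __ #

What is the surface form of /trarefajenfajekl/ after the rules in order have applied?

Rule 1 (nasal place assimilation): /n/ precedes the labial consonant /f/, so it assimilates in place to [m]. /trarefajenfajekl/ → trarefajemfajekl.
Rule 2 (final cluster simplification): /l/ is the second consonant of a word-final cluster /kl/, so it deletes. /trarefajemfajekl/ → trarefajemfajek.

trarefajemfajek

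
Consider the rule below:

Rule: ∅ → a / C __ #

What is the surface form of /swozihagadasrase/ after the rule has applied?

No segment of /swozihagadasrase/ meets the structural description of the rule, so the form surfaces unchanged.

swozihagadasrase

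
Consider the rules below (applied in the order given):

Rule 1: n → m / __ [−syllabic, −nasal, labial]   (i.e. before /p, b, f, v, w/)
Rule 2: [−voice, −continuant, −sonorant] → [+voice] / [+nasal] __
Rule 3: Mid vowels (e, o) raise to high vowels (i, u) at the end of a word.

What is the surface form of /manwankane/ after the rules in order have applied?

Rule 1 (nasal place assimilation): /n/ precedes the labial consonant /w/, so it assimilates in place to [m]. /manwankane/ → mamwankane.
Rule 2 (post-nasal voicing): /k/ is a voiceless stop immediately after the nasal /n/, so it voices to [g]. /mamwankane/ → mamwangane.
Rule 3 (final vowel raising): /e/ is a mid vowel in word-final position, so it raises to [i]. /mamwangane/ → mamwangani.

mamwangani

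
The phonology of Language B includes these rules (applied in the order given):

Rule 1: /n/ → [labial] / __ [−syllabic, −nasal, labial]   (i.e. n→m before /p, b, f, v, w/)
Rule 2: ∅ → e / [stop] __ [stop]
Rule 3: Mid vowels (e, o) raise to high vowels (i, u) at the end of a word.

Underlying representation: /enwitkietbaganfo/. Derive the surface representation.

Rule 1 (nasal place assimilation): /n/ precedes the labial consonant /w/, so it assimilates in place to [m]. /n/ precedes the labial consonant /f/, so it assimilates in place to [m]. /enwitkietbaganfo/ → emwitkietbagamfo.
Rule 2 (stop-cluster e-epenthesis): /t/ and /k/ form a stop–stop cluster, so [e] is inserted between them. /t/ and /b/ form a stop–stop cluster, so [e] is inserted between them. /emwitkietbagamfo/ → emwitekietebagamfo.
Rule 3 (final vowel raising): /o/ is a mid vowel in word-final position, so it raises to [u]. /emwitekietebagamfo/ → emwitekietebagamfu.

emwitekietebagamfu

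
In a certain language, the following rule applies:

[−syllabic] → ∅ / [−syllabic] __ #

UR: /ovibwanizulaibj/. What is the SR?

/j/ is the second consonant of a word-final cluster /bj/, so it deletes.
The other instances of /v/, /b/, /w/, /n/, /z/, /l/ do not occur in the required environment and remain unchanged.
Surface form: [ovibwanizulaib].

ovibwanizulaib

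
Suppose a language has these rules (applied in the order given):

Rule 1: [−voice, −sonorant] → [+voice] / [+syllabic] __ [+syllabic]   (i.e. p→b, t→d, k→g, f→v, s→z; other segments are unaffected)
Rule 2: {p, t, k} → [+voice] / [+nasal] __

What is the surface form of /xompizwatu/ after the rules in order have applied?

xombizwadu

Rule 1 (intervocalic voicing): /t/ is a voiceless obstruent between vowels /a/ and /u/, so it voices to [d]. /xompizwatu/ → xompizwadu.
Rule 2 (post-nasal voicing): /p/ is a voiceless stop immediately after the nasal /m/, so it voices to [b]. /xompizwadu/ → xombizwadu.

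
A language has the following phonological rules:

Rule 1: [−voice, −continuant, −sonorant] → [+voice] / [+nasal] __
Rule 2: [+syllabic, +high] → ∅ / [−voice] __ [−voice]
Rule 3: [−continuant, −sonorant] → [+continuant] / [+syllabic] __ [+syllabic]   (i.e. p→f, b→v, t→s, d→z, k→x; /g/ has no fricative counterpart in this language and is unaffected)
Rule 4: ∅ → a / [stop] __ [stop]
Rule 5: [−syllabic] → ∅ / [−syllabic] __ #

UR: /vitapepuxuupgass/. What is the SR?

Rule 1 (post-nasal voicing): no segment meets the environment; /vitapepuxuupgass/ is unchanged.
Rule 2 (high vowel syncope): /u/ is a high vowel flanked by voiceless consonants /p/ and /x/, so it deletes. /vitapepuxuupgass/ → vitapepxuupgass.
Rule 3 (intervocalic spirantization): /t/ is a stop between vowels /i/ and /a/, so it spirantizes to the fricative [s]. /p/ is a stop between vowels /a/ and /e/, so it spirantizes to the fricative [f]. /vitapepxuupgass/ → visafepxuupgass.
Rule 4 (stop-cluster a-epenthesis): /p/ and /g/ form a stop–stop cluster, so [a] is inserted between them. /visafepxuupgass/ → visafepxuupagass.
Rule 5 (final cluster simplification): /s/ is the second consonant of a word-final cluster /ss/, so it deletes. /visafepxuupagass/ → visafepxuupagas.

visafepxuupagas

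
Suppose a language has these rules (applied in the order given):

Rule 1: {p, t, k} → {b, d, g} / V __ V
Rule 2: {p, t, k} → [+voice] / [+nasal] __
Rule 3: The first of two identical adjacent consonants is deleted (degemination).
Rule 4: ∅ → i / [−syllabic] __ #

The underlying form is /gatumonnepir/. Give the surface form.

Rule 1 (intervocalic voicing): /t/ is a voiceless stop between vowels /a/ and /u/, so it voices to [d]. /p/ is a voiceless stop between vowels /e/ and /i/, so it voices to [b]. /gatumonnepir/ → gadumonnebir.
Rule 2 (post-nasal voicing): no segment meets the environment; /gadumonnebir/ is unchanged.
Rule 3 (degemination): /nn/ is a geminate; the first /n/ deletes. /gadumonnebir/ → gadumonebir.
Rule 4 (final i-epenthesis): the form ends in the consonant /r/, so [i] is inserted word-finally. /gadumonebir/ → gadumonebiri.

gadumonebiri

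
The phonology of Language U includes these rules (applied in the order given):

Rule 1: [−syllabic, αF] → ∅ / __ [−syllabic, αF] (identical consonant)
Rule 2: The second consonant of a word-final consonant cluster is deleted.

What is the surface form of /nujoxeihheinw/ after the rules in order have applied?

nujoxeihein

Rule 1 (degemination): /hh/ is a geminate; the first /h/ deletes. /nujoxeihheinw/ → nujoxeiheinw.
Rule 2 (final cluster simplification): /w/ is the second consonant of a word-final cluster /nw/, so it deletes. /nujoxeiheinw/ → nujoxeihein.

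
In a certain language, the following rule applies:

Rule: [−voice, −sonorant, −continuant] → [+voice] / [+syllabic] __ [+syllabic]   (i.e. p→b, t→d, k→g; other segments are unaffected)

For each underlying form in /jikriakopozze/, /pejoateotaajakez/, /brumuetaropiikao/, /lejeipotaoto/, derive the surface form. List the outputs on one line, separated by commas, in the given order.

/jikriakopozze/: /k/ is a voiceless stop between vowels /a/ and /o/, so it voices to [g]. /p/ is a voiceless stop between vowels /o/ and /o/, so it voices to [b]. → [jikriagobozze].
/pejoateotaajakez/: /t/ is a voiceless stop between vowels /a/ and /e/, so it voices to [d]. /t/ is a voiceless stop between vowels /o/ and /a/, so it voices to [d]. /k/ is a voiceless stop between vowels /a/ and /e/, so it voices to [g]. → [pejoadeodaajagez].
/brumuetaropiikao/: /t/ is a voiceless stop between vowels /e/ and /a/, so it voices to [d]. /p/ is a voiceless stop between vowels /o/ and /i/, so it voices to [b]. /k/ is a voiceless stop between vowels /i/ and /a/, so it voices to [g]. → [brumuedarobiigao].
/lejeipotaoto/: /p/ is a voiceless stop between vowels /i/ and /o/, so it voices to [b]. /t/ is a voiceless stop between vowels /o/ and /a/, so it voices to [d]. /t/ is a voiceless stop between vowels /o/ and /o/, so it voices to [d]. → [lejeibodaodo].

jikriagobozze, pejoadeodaajagez, brumuedarobiigao, lejeibodaodo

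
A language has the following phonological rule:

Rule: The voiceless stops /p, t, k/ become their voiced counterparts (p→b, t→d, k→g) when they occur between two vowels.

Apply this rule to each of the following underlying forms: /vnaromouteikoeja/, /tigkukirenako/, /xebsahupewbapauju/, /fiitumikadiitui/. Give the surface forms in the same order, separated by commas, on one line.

/vnaromouteikoeja/: /t/ is a voiceless stop between vowels /u/ and /e/, so it voices to [d]. /k/ is a voiceless stop between vowels /i/ and /o/, so it voices to [g]. → [vnaromoudeigoeja].
/tigkukirenako/: /k/ is a voiceless stop between vowels /u/ and /i/, so it voices to [g]. /k/ is a voiceless stop between vowels /a/ and /o/, so it voices to [g]. → [tigkugirenago].
/xebsahupewbapauju/: /p/ is a voiceless stop between vowels /u/ and /e/, so it voices to [b]. /p/ is a voiceless stop between vowels /a/ and /a/, so it voices to [b]. → [xebsahubewbabauju].
/fiitumikadiitui/: /t/ is a voiceless stop between vowels /i/ and /u/, so it voices to [d]. /k/ is a voiceless stop between vowels /i/ and /a/, so it voices to [g]. /t/ is a voiceless stop between vowels /i/ and /u/, so it voices to [d]. → [fiidumigadiidui].

vnaromoudeigoeja, tigkugirenago, xebsahubewbabauju, fiidumigadiidui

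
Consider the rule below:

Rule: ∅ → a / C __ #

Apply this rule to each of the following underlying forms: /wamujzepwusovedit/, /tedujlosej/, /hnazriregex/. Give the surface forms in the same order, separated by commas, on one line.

/wamujzepwusovedit/: the form ends in the consonant /t/, so [a] is inserted word-finally. → [wamujzepwusovedita].
/tedujlosej/: the form ends in the consonant /j/, so [a] is inserted word-finally. → [tedujloseja].
/hnazriregex/: the form ends in the consonant /x/, so [a] is inserted word-finally. → [hnazriregexa].

wamujzepwusovedita, tedujloseja, hnazriregexa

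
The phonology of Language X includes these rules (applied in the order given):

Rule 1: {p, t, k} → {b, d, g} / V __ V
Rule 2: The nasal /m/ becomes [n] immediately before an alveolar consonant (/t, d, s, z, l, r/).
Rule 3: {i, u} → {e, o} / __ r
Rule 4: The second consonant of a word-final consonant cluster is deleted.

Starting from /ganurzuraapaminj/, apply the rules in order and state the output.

Rule 1 (intervocalic voicing): /p/ is a voiceless stop between vowels /a/ and /a/, so it voices to [b]. /ganurzuraapaminj/ → ganurzuraabaminj.
Rule 2 (nasal place assimilation): no segment meets the environment; /ganurzuraabaminj/ is unchanged.
Rule 3 (pre-rhotic lowering): /u/ is a high vowel immediately before /r/, so it lowers to [o]. /u/ is a high vowel immediately before /r/, so it lowers to [o]. /ganurzuraabaminj/ → ganorzoraabaminj.
Rule 4 (final cluster simplification): /j/ is the second consonant of a word-final cluster /nj/, so it deletes. /ganorzoraabaminj/ → ganorzoraabamin.

ganorzoraabamin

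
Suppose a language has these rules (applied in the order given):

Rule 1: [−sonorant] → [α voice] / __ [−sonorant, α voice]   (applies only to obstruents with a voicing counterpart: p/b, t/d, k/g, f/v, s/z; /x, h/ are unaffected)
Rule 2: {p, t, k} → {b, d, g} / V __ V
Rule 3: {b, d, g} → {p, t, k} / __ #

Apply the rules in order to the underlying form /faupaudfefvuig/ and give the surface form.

Rule 1 (regressive voicing assimilation): /d/ precedes the voiceless obstruent /f/, so it devoices to [t] by assimilation. /f/ precedes the voiced obstruent /v/, so it voices to [v] by assimilation. /faupaudfefvuig/ → faupautfevvuig.
Rule 2 (intervocalic voicing): /p/ is a voiceless stop between vowels /u/ and /a/, so it voices to [b]. /faupautfevvuig/ → faubautfevvuig.
Rule 3 (final devoicing): /g/ is a voiced stop in word-final position, so it devoices to [k]. /faubautfevvuig/ → faubautfevvuik.

faubautfevvuik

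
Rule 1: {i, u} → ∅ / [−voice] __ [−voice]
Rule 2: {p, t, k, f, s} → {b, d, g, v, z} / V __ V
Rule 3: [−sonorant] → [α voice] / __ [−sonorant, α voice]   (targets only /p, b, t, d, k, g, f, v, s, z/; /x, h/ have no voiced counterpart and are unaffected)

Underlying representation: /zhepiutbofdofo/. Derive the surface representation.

Rule 1 (high vowel syncope): no segment meets the environment; /zhepiutbofdofo/ is unchanged.
Rule 2 (intervocalic voicing): /p/ is a voiceless obstruent between vowels /e/ and /i/, so it voices to [b]. /f/ is a voiceless obstruent between vowels /o/ and /o/, so it voices to [v]. /zhepiutbofdofo/ → zhebiutbofdovo.
Rule 3 (regressive voicing assimilation): /z/ precedes the voiceless obstruent /h/, so it devoices to [s] by assimilation. /t/ precedes the voiced obstruent /b/, so it voices to [d] by assimilation. /f/ precedes the voiced obstruent /d/, so it voices to [v] by assimilation. /zhebiutbofdovo/ → shebiudbovdovo.

shebiudbovdovo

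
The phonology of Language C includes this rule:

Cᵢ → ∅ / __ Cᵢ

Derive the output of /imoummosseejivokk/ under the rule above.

imoumoseejivok

/mm/ is a geminate; the first /m/ deletes.
/ss/ is a geminate; the first /s/ deletes.
/kk/ is a geminate; the first /k/ deletes.
The other instances of /m/, /s/, /j/, /v/, /k/ do not occur in the required environment and remain unchanged.
Surface form: [imoumoseejivok].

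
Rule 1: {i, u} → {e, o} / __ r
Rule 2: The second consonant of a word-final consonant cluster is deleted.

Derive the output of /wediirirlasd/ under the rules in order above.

wediererlas

Rule 1 (pre-rhotic lowering): /i/ is a high vowel immediately before /r/, so it lowers to [e]. /i/ is a high vowel immediately before /r/, so it lowers to [e]. /wediirirlasd/ → wediererlasd.
Rule 2 (final cluster simplification): /d/ is the second consonant of a word-final cluster /sd/, so it deletes. /wediererlasd/ → wediererlas.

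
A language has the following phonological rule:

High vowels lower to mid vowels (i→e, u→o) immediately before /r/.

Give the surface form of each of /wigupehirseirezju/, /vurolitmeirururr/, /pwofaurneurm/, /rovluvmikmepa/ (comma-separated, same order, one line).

/wigupehirseirezju/: /i/ is a high vowel immediately before /r/, so it lowers to [e]. /i/ is a high vowel immediately before /r/, so it lowers to [e]. → [wigupeherseerezju].
/vurolitmeirururr/: /u/ is a high vowel immediately before /r/, so it lowers to [o]. /i/ is a high vowel immediately before /r/, so it lowers to [e]. /u/ is a high vowel immediately before /r/, so it lowers to [o]. /u/ is a high vowel immediately before /r/, so it lowers to [o]. → [vorolitmeerororr].
/pwofaurneurm/: /u/ is a high vowel immediately before /r/, so it lowers to [o]. /u/ is a high vowel immediately before /r/, so it lowers to [o]. → [pwofaorneorm].
/rovluvmikmepa/: the rule's environment is not met; surfaces unchanged as [rovluvmikmepa].

wigupeherseerezju, vorolitmeerororr, pwofaorneorm, rovluvmikmepa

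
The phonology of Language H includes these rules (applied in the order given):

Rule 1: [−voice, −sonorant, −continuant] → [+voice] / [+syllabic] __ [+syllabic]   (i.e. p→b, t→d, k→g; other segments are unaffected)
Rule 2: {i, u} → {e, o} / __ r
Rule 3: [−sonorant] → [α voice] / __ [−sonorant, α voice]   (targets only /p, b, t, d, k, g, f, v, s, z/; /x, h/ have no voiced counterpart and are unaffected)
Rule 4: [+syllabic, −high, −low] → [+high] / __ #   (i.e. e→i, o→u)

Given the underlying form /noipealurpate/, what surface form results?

Rule 1 (intervocalic voicing): /p/ is a voiceless stop between vowels /i/ and /e/, so it voices to [b]. /t/ is a voiceless stop between vowels /a/ and /e/, so it voices to [d]. /noipealurpate/ → noibealurpade.
Rule 2 (pre-rhotic lowering): /u/ is a high vowel immediately before /r/, so it lowers to [o]. /noibealurpade/ → noibealorpade.
Rule 3 (regressive voicing assimilation): no segment meets the environment; /noibealorpade/ is unchanged.
Rule 4 (final vowel raising): /e/ is a mid vowel in word-final position, so it raises to [i]. /noibealorpade/ → noibealorpadi.

noibealorpadi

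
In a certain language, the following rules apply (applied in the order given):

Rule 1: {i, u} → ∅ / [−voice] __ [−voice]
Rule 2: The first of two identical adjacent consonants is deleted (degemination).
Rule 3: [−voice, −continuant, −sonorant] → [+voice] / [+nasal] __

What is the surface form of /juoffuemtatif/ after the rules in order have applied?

Rule 1 (high vowel syncope): /i/ is a high vowel flanked by voiceless consonants /t/ and /f/, so it deletes. /juoffuemtatif/ → juoffuemtatf.
Rule 2 (degemination): /ff/ is a geminate; the first /f/ deletes. /juoffuemtatf/ → juofuemtatf.
Rule 3 (post-nasal voicing): /t/ is a voiceless stop immediately after the nasal /m/, so it voices to [d]. /juofuemtatf/ → juofuemdatf.

juofuemdatf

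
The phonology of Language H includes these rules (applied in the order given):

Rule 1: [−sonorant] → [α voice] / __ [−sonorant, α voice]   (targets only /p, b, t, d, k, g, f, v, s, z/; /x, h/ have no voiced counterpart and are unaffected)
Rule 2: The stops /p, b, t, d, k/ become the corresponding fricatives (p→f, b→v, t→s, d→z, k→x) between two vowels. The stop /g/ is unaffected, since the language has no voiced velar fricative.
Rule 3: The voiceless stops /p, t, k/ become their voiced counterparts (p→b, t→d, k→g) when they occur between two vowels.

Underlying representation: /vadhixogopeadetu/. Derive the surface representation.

Rule 1 (regressive voicing assimilation): /d/ precedes the voiceless obstruent /h/, so it devoices to [t] by assimilation. /vadhixogopeadetu/ → vathixogopeadetu.
Rule 2 (intervocalic spirantization): /p/ is a stop between vowels /o/ and /e/, so it spirantizes to the fricative [f]. /d/ is a stop between vowels /a/ and /e/, so it spirantizes to the fricative [z]. /t/ is a stop between vowels /e/ and /u/, so it spirantizes to the fricative [s]. /vathixogopeadetu/ → vathixogofeazesu.
Rule 3 (intervocalic voicing): no segment meets the environment; /vathixogofeazesu/ is unchanged.

vathixogofeazesu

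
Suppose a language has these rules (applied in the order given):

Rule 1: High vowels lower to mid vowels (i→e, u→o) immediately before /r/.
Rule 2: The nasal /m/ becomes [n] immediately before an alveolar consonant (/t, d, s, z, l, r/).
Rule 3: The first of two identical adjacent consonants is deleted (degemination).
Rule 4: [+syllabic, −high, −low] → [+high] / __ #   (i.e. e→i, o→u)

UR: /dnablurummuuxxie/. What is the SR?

dnablorumuuxii

Rule 1 (pre-rhotic lowering): /u/ is a high vowel immediately before /r/, so it lowers to [o]. /dnablurummuuxxie/ → dnablorummuuxxie.
Rule 2 (nasal place assimilation): no segment meets the environment; /dnablorummuuxxie/ is unchanged.
Rule 3 (degemination): /mm/ is a geminate; the first /m/ deletes. /xx/ is a geminate; the first /x/ deletes. /dnablorummuuxxie/ → dnablorumuuxie.
Rule 4 (final vowel raising): /e/ is a mid vowel in word-final position, so it raises to [i]. /dnablorumuuxie/ → dnablorumuuxii.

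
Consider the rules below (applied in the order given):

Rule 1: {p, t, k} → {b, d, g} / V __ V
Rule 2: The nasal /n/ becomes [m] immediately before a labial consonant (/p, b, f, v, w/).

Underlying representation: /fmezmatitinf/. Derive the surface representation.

Rule 1 (intervocalic voicing): /t/ is a voiceless stop between vowels /a/ and /i/, so it voices to [d]. /t/ is a voiceless stop between vowels /i/ and /i/, so it voices to [d]. /fmezmatitinf/ → fmezmadidinf.
Rule 2 (nasal place assimilation): /n/ precedes the labial consonant /f/, so it assimilates in place to [m]. /fmezmadidinf/ → fmezmadidimf.

fmezmadidimf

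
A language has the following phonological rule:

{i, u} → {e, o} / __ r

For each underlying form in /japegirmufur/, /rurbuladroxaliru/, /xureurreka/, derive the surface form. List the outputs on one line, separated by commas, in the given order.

japegermufor, rorbuladroxaleru, xoreorreka

/japegirmufur/: /i/ is a high vowel immediately before /r/, so it lowers to [e]. /u/ is a high vowel immediately before /r/, so it lowers to [o]. → [japegermufor].
/rurbuladroxaliru/: /u/ is a high vowel immediately before /r/, so it lowers to [o]. /i/ is a high vowel immediately before /r/, so it lowers to [e]. → [rorbuladroxaleru].
/xureurreka/: /u/ is a high vowel immediately before /r/, so it lowers to [o]. /u/ is a high vowel immediately before /r/, so it lowers to [o]. → [xoreorreka].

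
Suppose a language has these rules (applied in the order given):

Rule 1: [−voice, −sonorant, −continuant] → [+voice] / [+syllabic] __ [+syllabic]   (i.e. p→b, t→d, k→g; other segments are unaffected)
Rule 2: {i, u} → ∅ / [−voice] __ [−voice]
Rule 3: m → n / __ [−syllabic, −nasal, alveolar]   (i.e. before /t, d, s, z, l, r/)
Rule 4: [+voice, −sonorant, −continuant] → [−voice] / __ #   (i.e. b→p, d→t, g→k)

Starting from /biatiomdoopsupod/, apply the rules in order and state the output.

biadiondoopsubot

Rule 1 (intervocalic voicing): /t/ is a voiceless stop between vowels /a/ and /i/, so it voices to [d]. /p/ is a voiceless stop between vowels /u/ and /o/, so it voices to [b]. /biatiomdoopsupod/ → biadiomdoopsubod.
Rule 2 (high vowel syncope): no segment meets the environment; /biadiomdoopsubod/ is unchanged.
Rule 3 (nasal place assimilation): /m/ precedes the alveolar consonant /d/, so it assimilates in place to [n]. /biadiomdoopsubod/ → biadiondoopsubod.
Rule 4 (final devoicing): /d/ is a voiced stop in word-final position, so it devoices to [t]. /biadiondoopsubod/ → biadiondoopsubot.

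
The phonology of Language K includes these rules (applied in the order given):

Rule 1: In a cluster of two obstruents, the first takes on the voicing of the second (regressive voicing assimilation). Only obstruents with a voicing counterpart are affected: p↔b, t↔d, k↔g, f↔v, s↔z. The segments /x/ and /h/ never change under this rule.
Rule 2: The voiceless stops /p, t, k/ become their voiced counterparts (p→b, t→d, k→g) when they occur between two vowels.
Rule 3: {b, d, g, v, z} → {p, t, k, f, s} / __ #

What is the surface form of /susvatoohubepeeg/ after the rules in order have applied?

Rule 1 (regressive voicing assimilation): /s/ precedes the voiced obstruent /v/, so it voices to [z] by assimilation. /susvatoohubepeeg/ → suzvatoohubepeeg.
Rule 2 (intervocalic voicing): /t/ is a voiceless stop between vowels /a/ and /o/, so it voices to [d]. /p/ is a voiceless stop between vowels /e/ and /e/, so it voices to [b]. /suzvatoohubepeeg/ → suzvadoohubebeeg.
Rule 3 (final devoicing): /g/ is a voiced obstruent in word-final position, so it devoices to [k]. /suzvadoohubebeeg/ → suzvadoohubebeek.

suzvadoohubebeek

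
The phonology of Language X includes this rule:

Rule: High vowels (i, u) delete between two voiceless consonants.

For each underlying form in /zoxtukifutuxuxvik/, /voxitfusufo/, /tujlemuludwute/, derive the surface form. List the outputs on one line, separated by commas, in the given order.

/zoxtukifutuxuxvik/: /u/ is a high vowel flanked by voiceless consonants /t/ and /k/, so it deletes. /i/ is a high vowel flanked by voiceless consonants /k/ and /f/, so it deletes. /u/ is a high vowel flanked by voiceless consonants /f/ and /t/, so it deletes. /u/ is a high vowel flanked by voiceless consonants /t/ and /x/, so it deletes. /u/ is a high vowel flanked by voiceless consonants /x/ and /x/, so it deletes. → [zoxtkftxxvik].
/voxitfusufo/: /i/ is a high vowel flanked by voiceless consonants /x/ and /t/, so it deletes. /u/ is a high vowel flanked by voiceless consonants /f/ and /s/, so it deletes. /u/ is a high vowel flanked by voiceless consonants /s/ and /f/, so it deletes. → [voxtfsfo].
/tujlemuludwute/: the rule's environment is not met; surfaces unchanged as [tujlemuludwute].

zoxtkftxxvik, voxtfsfo, tujlemuludwute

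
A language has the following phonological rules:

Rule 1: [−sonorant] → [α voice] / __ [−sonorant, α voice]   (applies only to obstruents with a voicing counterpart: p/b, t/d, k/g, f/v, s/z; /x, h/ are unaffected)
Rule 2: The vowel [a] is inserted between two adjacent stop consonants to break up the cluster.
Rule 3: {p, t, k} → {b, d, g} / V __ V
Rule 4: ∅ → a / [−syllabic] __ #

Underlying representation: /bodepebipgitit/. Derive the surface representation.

Rule 1 (regressive voicing assimilation): /p/ precedes the voiced obstruent /g/, so it voices to [b] by assimilation. /bodepebipgitit/ → bodepebibgitit.
Rule 2 (stop-cluster a-epenthesis): /b/ and /g/ form a stop–stop cluster, so [a] is inserted between them. /bodepebibgitit/ → bodepebibagitit.
Rule 3 (intervocalic voicing): /p/ is a voiceless stop between vowels /e/ and /e/, so it voices to [b]. /t/ is a voiceless stop between vowels /i/ and /i/, so it voices to [d]. /bodepebibagitit/ → bodebebibagidit.
Rule 4 (final a-epenthesis): the form ends in the consonant /t/, so [a] is inserted word-finally. /bodebebibagidit/ → bodebebibagidita.

bodebebibagidita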